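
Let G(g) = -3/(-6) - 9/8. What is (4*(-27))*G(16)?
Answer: 135/2 ≈ 67.500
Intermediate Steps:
G(g) = -5/8 (G(g) = -3*(-1/6) - 9*1/8 = 1/2 - 9/8 = -5/8)
(4*(-27))*G(16) = (4*(-27))*(-5/8) = -108*(-5/8) = 135/2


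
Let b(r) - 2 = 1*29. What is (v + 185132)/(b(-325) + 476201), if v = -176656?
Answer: 2119/119058 ≈ 0.017798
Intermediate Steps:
b(r) = 31 (b(r) = 2 + 1*29 = 2 + 29 = 31)
(v + 185132)/(b(-325) + 476201) = (-176656 + 185132)/(31 + 476201) = 8476/476232 = 8476*(1/476232) = 2119/119058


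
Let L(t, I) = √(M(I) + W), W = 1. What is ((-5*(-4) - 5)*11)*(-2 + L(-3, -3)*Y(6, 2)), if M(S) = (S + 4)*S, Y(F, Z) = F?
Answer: -330 + 990*I*√2 ≈ -330.0 + 1400.1*I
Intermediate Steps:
M(S) = S*(4 + S) (M(S) = (4 + S)*S = S*(4 + S))
L(t, I) = √(1 + I*(4 + I)) (L(t, I) = √(I*(4 + I) + 1) = √(1 + I*(4 + I)))
((-5*(-4) - 5)*11)*(-2 + L(-3, -3)*Y(6, 2)) = ((-5*(-4) - 5)*11)*(-2 + √(1 - 3*(4 - 3))*6) = ((20 - 5)*11)*(-2 + √(1 - 3*1)*6) = (15*11)*(-2 + √(1 - 3)*6) = 165*(-2 + √(-2)*6) = 165*(-2 + (I*√2)*6) = 165*(-2 + 6*I*√2) = -330 + 990*I*√2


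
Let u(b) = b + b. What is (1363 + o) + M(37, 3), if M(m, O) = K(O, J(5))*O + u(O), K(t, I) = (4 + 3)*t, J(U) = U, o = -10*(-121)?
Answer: 2642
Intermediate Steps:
o = 1210
K(t, I) = 7*t
u(b) = 2*b
M(m, O) = 2*O + 7*O**2 (M(m, O) = (7*O)*O + 2*O = 7*O**2 + 2*O = 2*O + 7*O**2)
(1363 + o) + M(37, 3) = (1363 + 1210) + 3*(2 + 7*3) = 2573 + 3*(2 + 21) = 2573 + 3*23 = 2573 + 69 = 2642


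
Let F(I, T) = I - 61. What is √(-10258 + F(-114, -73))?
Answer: I*√10433 ≈ 102.14*I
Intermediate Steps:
F(I, T) = -61 + I
√(-10258 + F(-114, -73)) = √(-10258 + (-61 - 114)) = √(-10258 - 175) = √(-10433) = I*√10433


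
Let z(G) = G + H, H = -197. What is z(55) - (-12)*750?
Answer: 8858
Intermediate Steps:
z(G) = -197 + G (z(G) = G - 197 = -197 + G)
z(55) - (-12)*750 = (-197 + 55) - (-12)*750 = -142 - 1*(-9000) = -142 + 9000 = 8858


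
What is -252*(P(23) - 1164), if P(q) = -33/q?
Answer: 6754860/23 ≈ 2.9369e+5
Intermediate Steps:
-252*(P(23) - 1164) = -252*(-33/23 - 1164) = -252*(-26805/23) = 6754860/23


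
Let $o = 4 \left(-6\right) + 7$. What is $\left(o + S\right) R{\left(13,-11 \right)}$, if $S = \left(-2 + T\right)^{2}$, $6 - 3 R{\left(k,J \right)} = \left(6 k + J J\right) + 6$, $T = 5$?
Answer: $\frac{1592}{3} \approx 530.67$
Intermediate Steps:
$R{\left(k,J \right)} = - 2 k - \frac{J^{2}}{3}$ ($R{\left(k,J \right)} = 2 - \frac{\left(6 k + J J\right) + 6}{3} = 2 - \frac{\left(6 k + J^{2}\right) + 6}{3} = 2 - \frac{\left(J^{2} + 6 k\right) + 6}{3} = 2 - \frac{6 + J^{2} + 6 k}{3} = 2 - \left(2 + 2 k + \frac{J^{2}}{3}\right) = - 2 k - \frac{J^{2}}{3}$)
$o = -17$ ($o = -24 + 7 = -17$)
$S = 9$ ($S = \left(-2 + 5\right)^{2} = 3^{2} = 9$)
$\left(o + S\right) R{\left(13,-11 \right)} = \left(-17 + 9\right) \left(\left(-2\right) 13 - \frac{\left(-11\right)^{2}}{3}\right) = - 8 \left(-26 - \frac{121}{3}\right) = \left(-8\right) \left(- \frac{199}{3}\right) = \frac{1592}{3}$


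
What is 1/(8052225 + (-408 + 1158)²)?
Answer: 1/8614725 ≈ 1.1608e-7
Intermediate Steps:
1/(8052225 + (-408 + 1158)²) = 1/(8052225 + 750²) = 1/(8052225 + 562500) = 1/8614725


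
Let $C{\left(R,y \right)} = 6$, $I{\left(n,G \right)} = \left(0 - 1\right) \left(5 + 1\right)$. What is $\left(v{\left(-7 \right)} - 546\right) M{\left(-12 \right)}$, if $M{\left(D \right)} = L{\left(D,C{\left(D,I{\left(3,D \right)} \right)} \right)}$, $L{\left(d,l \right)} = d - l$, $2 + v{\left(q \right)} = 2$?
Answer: $9828$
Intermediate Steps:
$I{\left(n,G \right)} = -6$ ($I{\left(n,G \right)} = \left(-1\right) 6 = -6$)
$v{\left(q \right)} = 0$ ($v{\left(q \right)} = -2 + 2 = 0$)
$M{\left(D \right)} = -6 + D$ ($M{\left(D \right)} = D - 6 = -6 + D$)
$\left(v{\left(-7 \right)} - 546\right) M{\left(-12 \right)} = \left(0 - 546\right) \left(-6 - 12\right) = \left(0 - 546\right) \left(-18\right) = \left(-546\right) \left(-18\right) = 9828$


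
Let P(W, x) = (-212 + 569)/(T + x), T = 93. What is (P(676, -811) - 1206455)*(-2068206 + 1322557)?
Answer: 645907296560503/718 ≈ 8.9959e+11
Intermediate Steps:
P(W, x) = 357/(93 + x) (P(W, x) = (-212 + 569)/(93 + x) = 357/(93 + x))
(P(676, -811) - 1206455)*(-2068206 + 1322557) = (357/(93 - 811) - 1206455)*(-2068206 + 1322557) = (357/(-718) - 1206455)*(-745649) = (357*(-1/718) - 1206455)*(-745649) = (-357/718 - 1206455)*(-745649) = -866235047/718*(-745649) = 645907296560503/718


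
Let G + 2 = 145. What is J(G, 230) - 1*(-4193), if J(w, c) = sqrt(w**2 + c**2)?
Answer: 4193 + sqrt(73349) ≈ 4463.8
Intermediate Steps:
G = 143 (G = -2 + 145 = 143)
J(w, c) = sqrt(c**2 + w**2)
J(G, 230) - 1*(-4193) = sqrt(230**2 + 143**2) - 1*(-4193) = sqrt(52900 + 20449) + 4193 = sqrt(73349) + 4193 = 4193 + sqrt(73349)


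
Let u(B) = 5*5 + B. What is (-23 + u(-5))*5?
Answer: -15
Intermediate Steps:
u(B) = 25 + B
(-23 + u(-5))*5 = (-23 + (25 - 5))*5 = (-23 + 20)*5 = -3*5 = -15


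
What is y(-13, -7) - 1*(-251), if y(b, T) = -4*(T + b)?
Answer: 331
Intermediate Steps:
y(b, T) = -4*T - 4*b
y(-13, -7) - 1*(-251) = (-4*(-7) - 4*(-13)) - 1*(-251) = (28 + 52) + 251 = 80 + 251 = 331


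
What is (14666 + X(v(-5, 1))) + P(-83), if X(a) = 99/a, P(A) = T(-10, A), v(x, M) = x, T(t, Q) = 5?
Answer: 73256/5 ≈ 14651.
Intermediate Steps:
P(A) = 5
(14666 + X(v(-5, 1))) + P(-83) = (14666 + 99/(-5)) + 5 = (14666 + 99*(-⅕)) + 5 = (14666 - 99/5) + 5 = 73231/5 + 5 = 73256/5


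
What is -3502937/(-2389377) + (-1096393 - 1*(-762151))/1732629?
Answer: 1756886694713/1379967960711 ≈ 1.2731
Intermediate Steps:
-3502937/(-2389377) + (-1096393 - 1*(-762151))/1732629 = -3502937*(-1/2389377) + (-1096393 + 762151)*(1/1732629) = 3502937/2389377 - 334242*1/1732629 = 3502937/2389377 - 111414/577543 = 1756886694713/1379967960711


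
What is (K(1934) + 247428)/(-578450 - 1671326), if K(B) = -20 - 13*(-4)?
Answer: -61865/562444 ≈ -0.10999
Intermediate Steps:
K(B) = 32 (K(B) = -20 + 52 = 32)
(K(1934) + 247428)/(-578450 - 1671326) = (32 + 247428)/(-578450 - 1671326) = 247460/(-2249776) = 247460*(-1/2249776) = -61865/562444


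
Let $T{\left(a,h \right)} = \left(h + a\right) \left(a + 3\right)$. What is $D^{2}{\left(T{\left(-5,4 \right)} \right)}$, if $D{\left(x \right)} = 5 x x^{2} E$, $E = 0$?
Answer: $0$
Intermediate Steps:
$T{\left(a,h \right)} = \left(3 + a\right) \left(a + h\right)$ ($T{\left(a,h \right)} = \left(a + h\right) \left(3 + a\right) = \left(3 + a\right) \left(a + h\right)$)
$D{\left(x \right)} = 0$ ($D{\left(x \right)} = 5 x x^{2} \cdot 0 = 5 x^{3} \cdot 0 = 0$)
$D^{2}{\left(T{\left(-5,4 \right)} \right)} = 0^{2} = 0$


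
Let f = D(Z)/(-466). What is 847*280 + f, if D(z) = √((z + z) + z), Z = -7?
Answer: 237160 - I*√21/466 ≈ 2.3716e+5 - 0.0098339*I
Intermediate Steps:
D(z) = √3*√z (D(z) = √(2*z + z) = √(3*z) = √3*√z)
f = -I*√21/466 (f = (√3*√(-7))/(-466) = (√3*(I*√7))*(-1/466) = (I*√21)*(-1/466) = -I*√21/466 ≈ -0.0098339*I)
847*280 + f = 847*280 - I*√21/466 = 237160 - I*√21/466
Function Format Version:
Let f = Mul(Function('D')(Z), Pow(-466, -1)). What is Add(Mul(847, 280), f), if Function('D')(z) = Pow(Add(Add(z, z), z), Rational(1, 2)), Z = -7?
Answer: Add(237160, Mul(Rational(-1, 466), I, Pow(21, Rational(1, 2)))) ≈ Add(2.3716e+5, Mul(-0.0098339, I))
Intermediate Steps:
Function('D')(z) = Mul(Pow(3, Rational(1, 2)), Pow(z, Rational(1, 2))) (Function('D')(z) = Pow(Add(Mul(2, z), z), Rational(1, 2)) = Pow(Mul(3, z), Rational(1, 2)) = Mul(Pow(3, Rational(1, 2)), Pow(z, Rational(1, 2))))
f = Mul(Rational(-1, 466), I, Pow(21, Rational(1, 2))) (f = Mul(Mul(Pow(3, Rational(1, 2)), Pow(-7, Rational(1, 2))), Pow(-466, -1)) = Mul(Mul(Pow(3, Rational(1, 2)), Mul(I, Pow(7, Rational(1, 2)))), Rational(-1, 466)) = Mul(Mul(I, Pow(21, Rational(1, 2))), Rational(-1, 466)) = Mul(Rational(-1, 466), I, Pow(21, Rational(1, 2))) ≈ Mul(-0.0098339, I))
Add(Mul(847, 280), f) = Add(Mul(847, 280), Mul(Rational(-1, 466), I, Pow(21, Rational(1, 2)))) = Add(237160, Mul(Rational(-1, 466), I, Pow(21, Rational(1, 2))))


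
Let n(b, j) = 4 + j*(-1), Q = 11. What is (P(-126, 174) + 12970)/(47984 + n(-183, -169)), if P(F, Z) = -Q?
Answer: 12959/48157 ≈ 0.26910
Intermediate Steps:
P(F, Z) = -11 (P(F, Z) = -1*11 = -11)
n(b, j) = 4 - j
(P(-126, 174) + 12970)/(47984 + n(-183, -169)) = (-11 + 12970)/(47984 + (4 - 1*(-169))) = 12959/(47984 + (4 + 169)) = 12959/(47984 + 173) = 12959/48157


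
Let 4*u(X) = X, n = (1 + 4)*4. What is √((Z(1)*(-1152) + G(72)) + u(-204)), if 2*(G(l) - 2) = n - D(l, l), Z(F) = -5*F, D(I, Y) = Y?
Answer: √5685 ≈ 75.399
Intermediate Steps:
n = 20 (n = 5*4 = 20)
u(X) = X/4
G(l) = 12 - l/2 (G(l) = 2 + (20 - l)/2 = 2 + (10 - l/2) = 12 - l/2)
√((Z(1)*(-1152) + G(72)) + u(-204)) = √((-5*1*(-1152) + (12 - ½*72)) + (¼)*(-204)) = √((-5*(-1152) + (12 - 36)) - 51) = √((5760 - 24) - 51) = √(5736 - 51) = √5685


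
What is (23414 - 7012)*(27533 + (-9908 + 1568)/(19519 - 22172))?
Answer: 1198221686378/2653 ≈ 4.5165e+8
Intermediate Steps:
(23414 - 7012)*(27533 + (-9908 + 1568)/(19519 - 22172)) = 16402*(27533 - 8340/(-2653)) = 16402*(27533 - 8340*(-1/2653)) = 16402*(27533 + 8340/2653) = 16402*(73053389/2653) = 1198221686378/2653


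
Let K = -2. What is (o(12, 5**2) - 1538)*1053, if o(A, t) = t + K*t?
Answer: -1645839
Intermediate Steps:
o(A, t) = -t (o(A, t) = t - 2*t = -t)
(o(12, 5**2) - 1538)*1053 = (-1*5**2 - 1538)*1053 = (-1*25 - 1538)*1053 = (-25 - 1538)*1053 = -1563*1053 = -1645839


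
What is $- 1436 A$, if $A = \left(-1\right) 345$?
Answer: $495420$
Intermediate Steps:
$A = -345$
$- 1436 A = \left(-1436\right) \left(-345\right) = 495420$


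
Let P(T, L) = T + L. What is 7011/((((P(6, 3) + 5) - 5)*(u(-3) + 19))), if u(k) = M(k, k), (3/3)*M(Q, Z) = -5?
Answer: 779/14 ≈ 55.643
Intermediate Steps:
M(Q, Z) = -5
P(T, L) = L + T
u(k) = -5
7011/((((P(6, 3) + 5) - 5)*(u(-3) + 19))) = 7011/(((((3 + 6) + 5) - 5)*(-5 + 19))) = 7011/((((9 + 5) - 5)*14)) = 7011/(((14 - 5)*14)) = 7011/((9*14)) = 7011/126 = 7011*(1/126) = 779/14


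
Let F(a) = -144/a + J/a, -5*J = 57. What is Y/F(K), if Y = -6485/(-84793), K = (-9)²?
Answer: -875475/21961387 ≈ -0.039864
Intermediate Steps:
J = -57/5 (J = -⅕*57 = -57/5 ≈ -11.400)
K = 81
Y = 6485/84793 (Y = -6485*(-1/84793) = 6485/84793 ≈ 0.076480)
F(a) = -777/(5*a) (F(a) = -144/a - 57/(5*a) = -777/(5*a))
Y/F(K) = 6485/(84793*((-777/5/81))) = 6485/(84793*((-777/5*1/81))) = 6485/(84793*(-259/135)) = (6485/84793)*(-135/259) = -875475/21961387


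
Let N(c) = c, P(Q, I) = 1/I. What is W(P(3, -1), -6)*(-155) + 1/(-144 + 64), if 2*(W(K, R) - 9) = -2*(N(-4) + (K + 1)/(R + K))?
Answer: -161201/80 ≈ -2015.0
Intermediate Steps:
W(K, R) = 13 - (1 + K)/(K + R) (W(K, R) = 9 + (-2*(-4 + (K + 1)/(R + K)))/2 = 9 + (-2*(-4 + (1 + K)/(K + R)))/2 = 9 + (8 - 2*(1 + K)/(K + R))/2 = 9 + (4 - (1 + K)/(K + R)) = 13 - (1 + K)/(K + R))
W(P(3, -1), -6)*(-155) + 1/(-144 + 64) = ((-1 + 12/(-1) + 13*(-6))/(1/(-1) - 6))*(-155) + 1/(-144 + 64) = ((-1 + 12*(-1) - 78)/(-1 - 6))*(-155) + 1/(-80) = ((-1 - 12 - 78)/(-7))*(-155) - 1/80 = -1/7*(-91)*(-155) - 1/80 = 13*(-155) - 1/80 = -2015 - 1/80 = -161201/80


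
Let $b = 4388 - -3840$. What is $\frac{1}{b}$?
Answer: $\frac{1}{8228} \approx 0.00012154$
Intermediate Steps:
$b = 8228$ ($b = 4388 + 3840 = 8228$)
$\frac{1}{b} = \frac{1}{8228}$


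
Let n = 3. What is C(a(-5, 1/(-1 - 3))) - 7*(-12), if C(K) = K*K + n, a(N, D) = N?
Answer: 112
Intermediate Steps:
C(K) = 3 + K² (C(K) = K*K + 3 = K² + 3 = 3 + K²)
C(a(-5, 1/(-1 - 3))) - 7*(-12) = (3 + (-5)²) - 7*(-12) = (3 + 25) + 84 = 28 + 84 = 112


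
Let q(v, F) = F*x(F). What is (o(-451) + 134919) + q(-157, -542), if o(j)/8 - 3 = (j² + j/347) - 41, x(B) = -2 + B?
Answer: 713661229/347 ≈ 2.0567e+6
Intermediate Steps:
o(j) = -304 + 8*j² + 8*j/347 (o(j) = 24 + 8*((j² + j/347) - 41) = 24 + 8*(-41 + j² + j/347) = 24 + (-328 + 8*j² + 8*j/347) = -304 + 8*j² + 8*j/347)
q(v, F) = F*(-2 + F)
(o(-451) + 134919) + q(-157, -542) = ((-304 + 8*(-451)² + (8/347)*(-451)) + 134919) - 542*(-2 - 542) = ((-304 + 8*203401 - 3608/347) + 134919) - 542*(-544) = ((-304 + 1627208 - 3608/347) + 134919) + 294848 = (564532080/347 + 134919) + 294848 = 611348973/347 + 294848 = 713661229/347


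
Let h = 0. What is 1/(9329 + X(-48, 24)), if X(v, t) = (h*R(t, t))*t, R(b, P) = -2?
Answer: 1/9329 ≈ 0.00010719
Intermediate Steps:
X(v, t) = 0 (X(v, t) = (0*(-2))*t = 0*t = 0)
1/(9329 + X(-48, 24)) = 1/(9329 + 0) = 1/9329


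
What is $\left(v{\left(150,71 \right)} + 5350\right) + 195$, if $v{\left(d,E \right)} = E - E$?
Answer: $5545$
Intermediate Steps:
$v{\left(d,E \right)} = 0$
$\left(v{\left(150,71 \right)} + 5350\right) + 195 = \left(0 + 5350\right) + 195 = 5350 + 195 = 5545$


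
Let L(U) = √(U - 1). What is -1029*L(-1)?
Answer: -1029*I*√2 ≈ -1455.2*I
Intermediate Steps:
L(U) = √(-1 + U)
-1029*L(-1) = -1029*√(-1 - 1) = -1029*I*√2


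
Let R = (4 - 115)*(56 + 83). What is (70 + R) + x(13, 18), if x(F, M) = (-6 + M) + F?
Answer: -15334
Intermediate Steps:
x(F, M) = -6 + F + M
R = -15429 (R = -111*139 = -15429)
(70 + R) + x(13, 18) = (70 - 15429) + (-6 + 13 + 18) = -15359 + 25 = -15334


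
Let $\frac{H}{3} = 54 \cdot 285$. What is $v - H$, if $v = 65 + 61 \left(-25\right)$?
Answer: $-47630$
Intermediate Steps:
$H = 46170$ ($H = 3 \cdot 54 \cdot 285 = 3 \cdot 15390 = 46170$)
$v = -1460$ ($v = 65 - 1525 = -1460$)
$v - H = -1460 - 46170 = -47630$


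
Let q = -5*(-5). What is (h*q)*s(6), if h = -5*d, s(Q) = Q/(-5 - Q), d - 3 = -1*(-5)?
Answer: 6000/11 ≈ 545.45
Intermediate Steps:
d = 8 (d = 3 - 1*(-5) = 3 + 5 = 8)
h = -40 (h = -5*8 = -40)
q = 25
(h*q)*s(6) = (-40*25)*(-1*6/(5 + 6)) = -(-1000)*6/11 = -1000*(-6/11) = 6000/11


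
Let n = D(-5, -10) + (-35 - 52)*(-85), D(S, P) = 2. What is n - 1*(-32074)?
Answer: 39471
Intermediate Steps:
n = 7397 (n = 2 + (-35 - 52)*(-85) = 2 - 87*(-85) = 2 + 7395 = 7397)
n - 1*(-32074) = 7397 - 1*(-32074) = 7397 + 32074 = 39471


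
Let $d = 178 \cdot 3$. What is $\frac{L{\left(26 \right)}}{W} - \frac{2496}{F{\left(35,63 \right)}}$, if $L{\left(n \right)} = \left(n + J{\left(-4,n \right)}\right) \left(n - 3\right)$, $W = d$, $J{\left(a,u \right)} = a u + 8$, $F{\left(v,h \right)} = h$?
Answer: $- \frac{26561}{623} \approx -42.634$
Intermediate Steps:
$J{\left(a,u \right)} = 8 + a u$
$d = 534$
$W = 534$
$L{\left(n \right)} = \left(-3 + n\right) \left(8 - 3 n\right)$ ($L{\left(n \right)} = \left(n - \left(-8 + 4 n\right)\right) \left(n - 3\right) = \left(8 - 3 n\right) \left(-3 + n\right) = \left(-3 + n\right) \left(8 - 3 n\right)$)
$\frac{L{\left(26 \right)}}{W} - \frac{2496}{F{\left(35,63 \right)}} = \frac{-24 - 3 \cdot 26^{2} + 17 \cdot 26}{534} - \frac{2496}{63} = \left(-24 - 2028 + 442\right) \frac{1}{534} - \frac{832}{21} = \left(-1610\right) \frac{1}{534} - \frac{832}{21} = - \frac{805}{267} - \frac{832}{21} = - \frac{26561}{623}$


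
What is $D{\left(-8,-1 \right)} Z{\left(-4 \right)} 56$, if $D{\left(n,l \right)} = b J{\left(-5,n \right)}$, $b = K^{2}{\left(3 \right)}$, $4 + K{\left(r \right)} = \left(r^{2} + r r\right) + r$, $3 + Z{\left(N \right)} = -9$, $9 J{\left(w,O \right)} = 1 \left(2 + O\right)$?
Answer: $129472$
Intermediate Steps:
$J{\left(w,O \right)} = \frac{2}{9} + \frac{O}{9}$ ($J{\left(w,O \right)} = \frac{1 \left(2 + O\right)}{9} = \frac{2 + O}{9} = \frac{2}{9} + \frac{O}{9}$)
$Z{\left(N \right)} = -12$ ($Z{\left(N \right)} = -3 - 9 = -12$)
$K{\left(r \right)} = -4 + r + 2 r^{2}$ ($K{\left(r \right)} = -4 + \left(\left(r^{2} + r r\right) + r\right) = -4 + \left(\left(r^{2} + r^{2}\right) + r\right) = -4 + \left(2 r^{2} + r\right) = -4 + \left(r + 2 r^{2}\right) = -4 + r + 2 r^{2}$)
$b = 289$ ($b = \left(-4 + 3 + 2 \cdot 3^{2}\right)^{2} = \left(-4 + 3 + 2 \cdot 9\right)^{2} = \left(-4 + 3 + 18\right)^{2} = 17^{2} = 289$)
$D{\left(n,l \right)} = \frac{578}{9} + \frac{289 n}{9}$ ($D{\left(n,l \right)} = 289 \left(\frac{2}{9} + \frac{n}{9}\right) = \frac{578}{9} + \frac{289 n}{9}$)
$D{\left(-8,-1 \right)} Z{\left(-4 \right)} 56 = \left(\frac{578}{9} + \frac{289}{9} \left(-8\right)\right) \left(-12\right) 56 = \left(\frac{578}{9} - \frac{2312}{9}\right) \left(-12\right) 56 = \left(- \frac{578}{3}\right) \left(-12\right) 56 = 2312 \cdot 56 = 129472$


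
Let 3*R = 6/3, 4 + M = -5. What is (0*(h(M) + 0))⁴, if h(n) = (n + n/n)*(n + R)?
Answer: 0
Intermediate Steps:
M = -9 (M = -4 - 5 = -9)
R = ⅔ (R = (6/3)/3 = (6*(⅓))/3 = (⅓)*2 = ⅔ ≈ 0.66667)
h(n) = (1 + n)*(⅔ + n) (h(n) = (n + n/n)*(n + ⅔) = (n + 1)*(⅔ + n) = (1 + n)*(⅔ + n))
(0*(h(M) + 0))⁴ = (0*((⅔ + (-9)² + (5/3)*(-9)) + 0))⁴ = (0*((⅔ + 81 - 15) + 0))⁴ = (0*(200/3 + 0))⁴ = (0*(200/3))⁴ = 0⁴ = 0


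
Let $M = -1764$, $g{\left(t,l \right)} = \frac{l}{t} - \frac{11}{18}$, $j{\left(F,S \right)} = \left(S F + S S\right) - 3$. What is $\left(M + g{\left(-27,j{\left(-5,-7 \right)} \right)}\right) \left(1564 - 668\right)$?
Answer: $- \frac{14254016}{9} \approx -1.5838 \cdot 10^{6}$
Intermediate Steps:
$j{\left(F,S \right)} = -3 + S^{2} + F S$ ($j{\left(F,S \right)} = \left(F S + S^{2}\right) - 3 = \left(S^{2} + F S\right) - 3 = -3 + S^{2} + F S$)
$g{\left(t,l \right)} = - \frac{11}{18} + \frac{l}{t}$ ($g{\left(t,l \right)} = \frac{l}{t} - \frac{11}{18} = - \frac{11}{18} + \frac{l}{t}$)
$\left(M + g{\left(-27,j{\left(-5,-7 \right)} \right)}\right) \left(1564 - 668\right) = \left(-1764 + \left(- \frac{11}{18} + \frac{-3 + \left(-7\right)^{2} - -35}{-27}\right)\right) \left(1564 - 668\right) = \left(-1764 + \left(- \frac{11}{18} + \left(-3 + 49 + 35\right) \left(- \frac{1}{27}\right)\right)\right) 896 = \left(-1764 + \left(- \frac{11}{18} + 81 \left(- \frac{1}{27}\right)\right)\right) 896 = \left(-1764 - \frac{65}{18}\right) 896 = \left(- \frac{31817}{18}\right) 896 = - \frac{14254016}{9}$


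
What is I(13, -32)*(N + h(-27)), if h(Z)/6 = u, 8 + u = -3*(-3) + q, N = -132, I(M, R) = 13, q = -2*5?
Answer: -2418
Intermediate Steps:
q = -10
u = -9 (u = -8 + (-3*(-3) - 10) = -8 + (9 - 10) = -8 - 1 = -9)
h(Z) = -54 (h(Z) = 6*(-9) = -54)
I(13, -32)*(N + h(-27)) = 13*(-132 - 54) = 13*(-186) = -2418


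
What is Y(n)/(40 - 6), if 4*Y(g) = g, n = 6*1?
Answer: 3/68 ≈ 0.044118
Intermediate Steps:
n = 6
Y(g) = g/4
Y(n)/(40 - 6) = ((¼)*6)/(40 - 6) = (3/2)/34 = (1/34)*(3/2) = 3/68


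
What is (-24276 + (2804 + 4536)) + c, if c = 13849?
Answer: -3087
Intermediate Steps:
(-24276 + (2804 + 4536)) + c = (-24276 + (2804 + 4536)) + 13849 = (-24276 + 7340) + 13849 = -16936 + 13849 = -3087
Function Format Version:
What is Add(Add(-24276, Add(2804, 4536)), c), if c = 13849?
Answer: -3087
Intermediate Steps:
Add(Add(-24276, Add(2804, 4536)), c) = Add(Add(-24276, Add(2804, 4536)), 13849) = Add(Add(-24276, 7340), 13849) = Add(-16936, 13849) = -3087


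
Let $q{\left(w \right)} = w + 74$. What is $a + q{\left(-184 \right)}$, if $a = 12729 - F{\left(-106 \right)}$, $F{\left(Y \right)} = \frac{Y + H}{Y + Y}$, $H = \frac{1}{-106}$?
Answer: $\frac{283562931}{22472} \approx 12619.0$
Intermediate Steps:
$H = - \frac{1}{106} \approx -0.009434$
$q{\left(w \right)} = 74 + w$
$F{\left(Y \right)} = \frac{- \frac{1}{106} + Y}{2 Y}$ ($F{\left(Y \right)} = \frac{Y - \frac{1}{106}}{Y + Y} = \frac{- \frac{1}{106} + Y}{2 Y}$)
$a = \frac{286034851}{22472}$ ($a = 12729 - \frac{-1 + 106 \left(-106\right)}{212 \left(-106\right)} = 12729 - \frac{1}{212} \left(- \frac{1}{106}\right) \left(-1 - 11236\right) = 12729 - \frac{1}{212} \left(- \frac{1}{106}\right) \left(-11237\right) = 12729 - \frac{11237}{22472} = \frac{286034851}{22472} \approx 12729.0$)
$a + q{\left(-184 \right)} = \frac{286034851}{22472} + \left(74 - 184\right) = \frac{286034851}{22472} - 110 = \frac{283562931}{22472}$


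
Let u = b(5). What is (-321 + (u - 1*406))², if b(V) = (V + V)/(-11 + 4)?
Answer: 25999801/49 ≈ 5.3061e+5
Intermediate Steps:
b(V) = -2*V/7 (b(V) = (2*V)/(-7) = (2*V)*(-⅐) = -2*V/7)
u = -10/7 (u = -2/7*5 = -10/7 ≈ -1.4286)
(-321 + (u - 1*406))² = (-321 + (-10/7 - 1*406))² = (-321 + (-10/7 - 406))² = (-321 - 2852/7)² = (-5099/7)² = 25999801/49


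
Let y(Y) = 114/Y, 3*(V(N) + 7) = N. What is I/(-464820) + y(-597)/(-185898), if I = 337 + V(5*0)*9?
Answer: -281072533/477650348990 ≈ -0.00058845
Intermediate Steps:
V(N) = -7 + N/3
I = 274 (I = 337 + (-7 + (5*0)/3)*9 = 337 + (-7 + (⅓)*0)*9 = 337 + (-7 + 0)*9 = 337 - 7*9 = 337 - 63 = 274)
I/(-464820) + y(-597)/(-185898) = 274/(-464820) + (114/(-597))/(-185898) = 274*(-1/464820) + (114*(-1/597))*(-1/185898) = -137/232410 - 38/199*(-1/185898) = -137/232410 + 19/18496851 = -281072533/477650348990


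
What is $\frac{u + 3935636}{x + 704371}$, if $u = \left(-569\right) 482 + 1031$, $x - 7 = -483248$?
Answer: $\frac{1220803}{73710} \approx 16.562$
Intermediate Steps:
$x = -483241$ ($x = 7 - 483248 = -483241$)
$u = -273227$ ($u = -274258 + 1031 = -273227$)
$\frac{u + 3935636}{x + 704371} = \frac{-273227 + 3935636}{-483241 + 704371} = \frac{3662409}{221130} = 3662409 \cdot \frac{1}{221130} = \frac{1220803}{73710}$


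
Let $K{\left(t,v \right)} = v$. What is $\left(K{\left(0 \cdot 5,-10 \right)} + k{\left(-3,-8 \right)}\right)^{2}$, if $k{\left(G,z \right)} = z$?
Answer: $324$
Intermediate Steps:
$\left(K{\left(0 \cdot 5,-10 \right)} + k{\left(-3,-8 \right)}\right)^{2} = \left(-10 - 8\right)^{2} = \left(-18\right)^{2} = 324$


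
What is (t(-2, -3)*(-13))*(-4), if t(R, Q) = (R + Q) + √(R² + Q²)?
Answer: -260 + 52*√13 ≈ -72.511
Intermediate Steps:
t(R, Q) = Q + R + √(Q² + R²) (t(R, Q) = (Q + R) + √(Q² + R²) = Q + R + √(Q² + R²))
(t(-2, -3)*(-13))*(-4) = ((-3 - 2 + √((-3)² + (-2)²))*(-13))*(-4) = ((-3 - 2 + √(9 + 4))*(-13))*(-4) = ((-3 - 2 + √13)*(-13))*(-4) = ((-5 + √13)*(-13))*(-4) = (65 - 13*√13)*(-4) = -260 + 52*√13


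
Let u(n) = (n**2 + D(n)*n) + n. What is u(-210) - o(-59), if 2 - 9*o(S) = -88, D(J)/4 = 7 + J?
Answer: 214400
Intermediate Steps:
D(J) = 28 + 4*J (D(J) = 4*(7 + J) = 28 + 4*J)
o(S) = 10 (o(S) = 2/9 - 1/9*(-88) = 2/9 + 88/9 = 10)
u(n) = n + n**2 + n*(28 + 4*n) (u(n) = (n**2 + (28 + 4*n)*n) + n = (n**2 + n*(28 + 4*n)) + n = n + n**2 + n*(28 + 4*n))
u(-210) - o(-59) = -210*(29 + 5*(-210)) - 1*10 = -210*(29 - 1050) - 10 = -210*(-1021) - 10 = 214410 - 10 = 214400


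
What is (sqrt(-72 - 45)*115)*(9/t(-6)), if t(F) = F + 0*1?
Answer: -1035*I*sqrt(13)/2 ≈ -1865.9*I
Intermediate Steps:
t(F) = F (t(F) = F + 0 = F)
(sqrt(-72 - 45)*115)*(9/t(-6)) = (sqrt(-72 - 45)*115)*(9/(-6)) = (sqrt(-117)*115)*(9*(-1/6)) = ((3*I*sqrt(13))*115)*(-3/2) = (345*I*sqrt(13))*(-3/2) = -1035*I*sqrt(13)/2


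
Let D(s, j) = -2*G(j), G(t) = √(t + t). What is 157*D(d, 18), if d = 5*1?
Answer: -1884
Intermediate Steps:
G(t) = √2*√t (G(t) = √(2*t) = √2*√t)
d = 5
D(s, j) = -2*√2*√j
157*D(d, 18) = 157*(-2*√2*√18) = 157*(-2*√2*3*√2) = 157*(-12) = -1884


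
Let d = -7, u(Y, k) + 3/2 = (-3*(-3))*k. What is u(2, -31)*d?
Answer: 3927/2 ≈ 1963.5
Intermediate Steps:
u(Y, k) = -3/2 + 9*k (u(Y, k) = -3/2 + (-3*(-3))*k = -3/2 + 9*k)
u(2, -31)*d = (-3/2 + 9*(-31))*(-7) = (-3/2 - 279)*(-7) = -561/2*(-7) = 3927/2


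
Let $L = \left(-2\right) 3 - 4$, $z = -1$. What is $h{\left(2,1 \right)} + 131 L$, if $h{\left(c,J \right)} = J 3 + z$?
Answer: $-1308$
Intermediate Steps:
$L = -10$ ($L = -6 - 4 = -10$)
$h{\left(c,J \right)} = -1 + 3 J$ ($h{\left(c,J \right)} = J 3 - 1 = 3 J - 1 = -1 + 3 J$)
$h{\left(2,1 \right)} + 131 L = \left(-1 + 3 \cdot 1\right) + 131 \left(-10\right) = \left(-1 + 3\right) - 1310 = 2 - 1310 = -1308$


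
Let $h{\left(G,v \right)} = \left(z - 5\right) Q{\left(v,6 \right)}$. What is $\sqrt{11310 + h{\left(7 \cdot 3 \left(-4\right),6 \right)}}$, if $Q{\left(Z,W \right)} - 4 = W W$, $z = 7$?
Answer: $\sqrt{11390} \approx 106.72$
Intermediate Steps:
$Q{\left(Z,W \right)} = 4 + W^{2}$ ($Q{\left(Z,W \right)} = 4 + W W = 4 + W^{2}$)
$h{\left(G,v \right)} = 80$ ($h{\left(G,v \right)} = \left(7 - 5\right) \left(4 + 6^{2}\right) = 2 \left(4 + 36\right) = 2 \cdot 40 = 80$)
$\sqrt{11310 + h{\left(7 \cdot 3 \left(-4\right),6 \right)}} = \sqrt{11310 + 80} = \sqrt{11390}$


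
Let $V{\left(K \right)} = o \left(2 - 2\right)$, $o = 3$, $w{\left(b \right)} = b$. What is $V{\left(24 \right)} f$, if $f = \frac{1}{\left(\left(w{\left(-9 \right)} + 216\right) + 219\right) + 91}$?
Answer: $0$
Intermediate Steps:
$V{\left(K \right)} = 0$ ($V{\left(K \right)} = 3 \left(2 - 2\right) = 3 \cdot 0 = 0$)
$f = \frac{1}{517}$ ($f = \frac{1}{\left(\left(-9 + 216\right) + 219\right) + 91} = \frac{1}{\left(207 + 219\right) + 91} = \frac{1}{426 + 91} = \frac{1}{517} \approx 0.0019342$)
$V{\left(24 \right)} f = 0 \cdot \frac{1}{517} = 0$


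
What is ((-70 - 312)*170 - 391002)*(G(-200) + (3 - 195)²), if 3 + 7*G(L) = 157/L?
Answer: -11765319547553/700 ≈ -1.6808e+10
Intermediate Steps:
G(L) = -3/7 + 157/(7*L) (G(L) = -3/7 + (157/L)/7 = -3/7 + 157/(7*L))
((-70 - 312)*170 - 391002)*(G(-200) + (3 - 195)²) = ((-70 - 312)*170 - 391002)*((⅐)*(157 - 3*(-200))/(-200) + (3 - 195)²) = (-382*170 - 391002)*((⅐)*(-1/200)*(157 + 600) + (-192)²) = (-64940 - 391002)*((⅐)*(-1/200)*757 + 36864) = -455942*(-757/1400 + 36864) = -455942*51608843/1400 = -11765319547553/700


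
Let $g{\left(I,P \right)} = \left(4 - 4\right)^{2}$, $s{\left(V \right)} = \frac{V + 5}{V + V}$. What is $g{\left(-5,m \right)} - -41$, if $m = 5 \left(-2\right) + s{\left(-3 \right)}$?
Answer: $41$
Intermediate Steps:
$s{\left(V \right)} = \frac{5 + V}{2 V}$
$m = - \frac{31}{3}$ ($m = 5 \left(-2\right) + \frac{5 - 3}{2 \left(-3\right)} = -10 + \frac{1}{2} \left(- \frac{1}{3}\right) 2 = -10 - \frac{1}{3} = - \frac{31}{3} \approx -10.333$)
$g{\left(I,P \right)} = 0$ ($g{\left(I,P \right)} = 0^{2} = 0$)
$g{\left(-5,m \right)} - -41 = 0 - -41 = 0 + 41 = 41$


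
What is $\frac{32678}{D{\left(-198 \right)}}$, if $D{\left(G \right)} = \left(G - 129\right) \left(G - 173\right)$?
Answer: $\frac{32678}{121317} \approx 0.26936$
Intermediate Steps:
$D{\left(G \right)} = \left(-173 + G\right) \left(-129 + G\right)$ ($D{\left(G \right)} = \left(-129 + G\right) \left(-173 + G\right) = \left(-173 + G\right) \left(-129 + G\right)$)
$\frac{32678}{D{\left(-198 \right)}} = \frac{32678}{22317 + \left(-198\right)^{2} - -59796} = \frac{32678}{22317 + 39204 + 59796} = \frac{32678}{121317}$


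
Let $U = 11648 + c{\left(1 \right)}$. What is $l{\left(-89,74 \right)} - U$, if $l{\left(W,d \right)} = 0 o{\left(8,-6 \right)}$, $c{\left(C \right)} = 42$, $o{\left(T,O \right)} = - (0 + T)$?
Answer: $-11690$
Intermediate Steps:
$o{\left(T,O \right)} = - T$
$l{\left(W,d \right)} = 0$ ($l{\left(W,d \right)} = 0 \left(\left(-1\right) 8\right) = 0 \left(-8\right) = 0$)
$U = 11690$ ($U = 11648 + 42 = 11690$)
$l{\left(-89,74 \right)} - U = 0 - 11690 = -11690$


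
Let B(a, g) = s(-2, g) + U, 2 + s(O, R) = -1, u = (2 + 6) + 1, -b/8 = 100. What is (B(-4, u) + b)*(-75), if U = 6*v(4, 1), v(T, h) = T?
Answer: 58425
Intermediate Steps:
b = -800 (b = -8*100 = -800)
u = 9 (u = 8 + 1 = 9)
s(O, R) = -3 (s(O, R) = -2 - 1 = -3)
U = 24 (U = 6*4 = 24)
B(a, g) = 21 (B(a, g) = -3 + 24 = 21)
(B(-4, u) + b)*(-75) = (21 - 800)*(-75) = -779*(-75) = 58425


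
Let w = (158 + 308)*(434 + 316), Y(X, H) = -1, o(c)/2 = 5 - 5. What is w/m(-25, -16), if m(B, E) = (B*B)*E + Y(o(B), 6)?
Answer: -349500/10001 ≈ -34.947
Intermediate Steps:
o(c) = 0 (o(c) = 2*(5 - 5) = 2*0 = 0)
w = 349500 (w = 466*750 = 349500)
m(B, E) = -1 + E*B**2 (m(B, E) = (B*B)*E - 1 = B**2*E - 1 = E*B**2 - 1 = -1 + E*B**2)
w/m(-25, -16) = 349500/(-1 - 16*(-25)**2) = 349500/(-1 - 16*625) = 349500/(-1 - 10000) = 349500/(-10001) = 349500*(-1/10001) = -349500/10001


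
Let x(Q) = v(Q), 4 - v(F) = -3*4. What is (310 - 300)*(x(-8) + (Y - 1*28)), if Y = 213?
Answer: 2010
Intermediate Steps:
v(F) = 16 (v(F) = 4 - (-3)*4 = 4 - 1*(-12) = 4 + 12 = 16)
x(Q) = 16
(310 - 300)*(x(-8) + (Y - 1*28)) = (310 - 300)*(16 + (213 - 1*28)) = 10*(16 + (213 - 28)) = 10*(16 + 185) = 10*201 = 2010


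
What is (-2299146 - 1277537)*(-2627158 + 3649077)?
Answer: -3655080314677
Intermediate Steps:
(-2299146 - 1277537)*(-2627158 + 3649077) = -3576683*1021919 = -3655080314677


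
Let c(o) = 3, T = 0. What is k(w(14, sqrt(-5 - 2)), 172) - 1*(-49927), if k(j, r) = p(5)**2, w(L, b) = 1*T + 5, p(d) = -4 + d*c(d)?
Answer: 50048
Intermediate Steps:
p(d) = -4 + 3*d (p(d) = -4 + d*3 = -4 + 3*d)
w(L, b) = 5 (w(L, b) = 1*0 + 5 = 0 + 5 = 5)
k(j, r) = 121 (k(j, r) = (-4 + 3*5)**2 = (-4 + 15)**2 = 11**2 = 121)
k(w(14, sqrt(-5 - 2)), 172) - 1*(-49927) = 121 - 1*(-49927) = 121 + 49927 = 50048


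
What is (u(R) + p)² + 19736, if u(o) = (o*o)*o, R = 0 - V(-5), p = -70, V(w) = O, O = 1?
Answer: 24777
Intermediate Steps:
V(w) = 1
R = -1 (R = 0 - 1*1 = 0 - 1 = -1)
u(o) = o³ (u(o) = o²*o = o³)
(u(R) + p)² + 19736 = ((-1)³ - 70)² + 19736 = (-1 - 70)² + 19736 = (-71)² + 19736 = 5041 + 19736 = 24777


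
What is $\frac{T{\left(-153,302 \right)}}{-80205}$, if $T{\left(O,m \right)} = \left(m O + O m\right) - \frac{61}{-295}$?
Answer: $\frac{27261479}{23660475} \approx 1.1522$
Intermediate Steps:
$T{\left(O,m \right)} = \frac{61}{295} + 2 O m$ ($T{\left(O,m \right)} = \left(O m + O m\right) - - \frac{61}{295} = 2 O m + \frac{61}{295} = \frac{61}{295} + 2 O m$)
$\frac{T{\left(-153,302 \right)}}{-80205} = \frac{\frac{61}{295} + 2 \left(-153\right) 302}{-80205} = \left(\frac{61}{295} - 92412\right) \left(- \frac{1}{80205}\right) = \left(- \frac{27261479}{295}\right) \left(- \frac{1}{80205}\right) = \frac{27261479}{23660475}$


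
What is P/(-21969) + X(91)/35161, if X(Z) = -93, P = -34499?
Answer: 1210976222/772452009 ≈ 1.5677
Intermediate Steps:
P/(-21969) + X(91)/35161 = -34499/(-21969) - 93/35161 = -34499*(-1/21969) - 93*1/35161 = 34499/21969 - 93/35161 = 1210976222/772452009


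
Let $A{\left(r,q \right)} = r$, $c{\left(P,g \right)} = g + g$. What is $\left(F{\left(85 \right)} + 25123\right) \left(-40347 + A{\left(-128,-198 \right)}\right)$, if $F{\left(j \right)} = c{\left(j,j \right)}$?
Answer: $-1023734175$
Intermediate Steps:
$c{\left(P,g \right)} = 2 g$
$F{\left(j \right)} = 2 j$
$\left(F{\left(85 \right)} + 25123\right) \left(-40347 + A{\left(-128,-198 \right)}\right) = \left(2 \cdot 85 + 25123\right) \left(-40347 - 128\right) = \left(170 + 25123\right) \left(-40475\right) = 25293 \left(-40475\right) = -1023734175$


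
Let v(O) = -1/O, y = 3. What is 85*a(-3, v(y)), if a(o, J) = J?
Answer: -85/3 ≈ -28.333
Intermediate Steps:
85*a(-3, v(y)) = 85*(-1/3) = 85*(-1*⅓) = 85*(-⅓) = -85/3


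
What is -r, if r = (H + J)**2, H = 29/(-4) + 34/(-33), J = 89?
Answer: -113529025/17424 ≈ -6515.7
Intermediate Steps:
H = -1093/132 (H = 29*(-1/4) + 34*(-1/33) = -29/4 - 34/33 = -1093/132 ≈ -8.2803)
r = 113529025/17424 (r = (-1093/132 + 89)**2 = (10655/132)**2 = 113529025/17424 ≈ 6515.7)
-r = -1*113529025/17424 = -113529025/17424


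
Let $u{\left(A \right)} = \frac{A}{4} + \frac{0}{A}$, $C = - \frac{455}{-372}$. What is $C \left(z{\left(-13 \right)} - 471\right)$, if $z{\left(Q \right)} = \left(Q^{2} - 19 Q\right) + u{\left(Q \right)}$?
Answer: $- \frac{106015}{1488} \approx -71.247$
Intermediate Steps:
$C = \frac{455}{372}$ ($C = \left(-455\right) \left(- \frac{1}{372}\right) = \frac{455}{372} \approx 1.2231$)
$u{\left(A \right)} = \frac{A}{4}$ ($u{\left(A \right)} = A \frac{1}{4} + 0 = \frac{A}{4} + 0 = \frac{A}{4}$)
$z{\left(Q \right)} = Q^{2} - \frac{75 Q}{4}$ ($z{\left(Q \right)} = \left(Q^{2} - 19 Q\right) + \frac{Q}{4} = Q^{2} - \frac{75 Q}{4}$)
$C \left(z{\left(-13 \right)} - 471\right) = \frac{455 \left(\frac{1}{4} \left(-13\right) \left(-75 + 4 \left(-13\right)\right) - 471\right)}{372} = \frac{455 \left(\frac{1}{4} \left(-13\right) \left(-75 - 52\right) - 471\right)}{372} = \frac{455 \left(\frac{1}{4} \left(-13\right) \left(-127\right) - 471\right)}{372} = \frac{455 \left(\frac{1651}{4} - 471\right)}{372} = \frac{455}{372} \left(- \frac{233}{4}\right) = - \frac{106015}{1488}$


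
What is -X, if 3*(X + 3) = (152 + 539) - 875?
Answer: 193/3 ≈ 64.333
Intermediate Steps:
X = -193/3 (X = -3 + ((152 + 539) - 875)/3 = -3 + (691 - 875)/3 = -3 + (⅓)*(-184) = -3 - 184/3 = -193/3 ≈ -64.333)
-X = -1*(-193/3) = 193/3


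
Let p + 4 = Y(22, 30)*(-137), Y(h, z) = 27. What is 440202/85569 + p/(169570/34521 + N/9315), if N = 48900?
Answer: -744094225915103/2071163702630 ≈ -359.26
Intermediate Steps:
p = -3703 (p = -4 + 27*(-137) = -4 - 3699 = -3703)
440202/85569 + p/(169570/34521 + N/9315) = 440202/85569 - 3703/(169570/34521 + 48900/9315) = 440202*(1/85569) - 3703/(169570*(1/34521) + 48900*(1/9315)) = 146734/28523 - 3703/(169570/34521 + 3260/621) = 146734/28523 - 3703/72613810/7145847 = 146734/28523 - 3703*7145847/72613810 = 146734/28523 - 26461071441/72613810 = -744094225915103/2071163702630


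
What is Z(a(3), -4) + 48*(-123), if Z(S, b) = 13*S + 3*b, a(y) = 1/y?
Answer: -17735/3 ≈ -5911.7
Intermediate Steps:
Z(S, b) = 3*b + 13*S
Z(a(3), -4) + 48*(-123) = (3*(-4) + 13/3) + 48*(-123) = (-12 + 13*(⅓)) - 5904 = (-12 + 13/3) - 5904 = -23/3 - 5904 = -17735/3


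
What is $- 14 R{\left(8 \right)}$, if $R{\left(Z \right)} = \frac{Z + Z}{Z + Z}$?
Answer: $-14$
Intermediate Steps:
$R{\left(Z \right)} = 1$ ($R{\left(Z \right)} = \frac{2 Z}{2 Z} = 2 Z \frac{1}{2 Z} = 1$)
$- 14 R{\left(8 \right)} = \left(-14\right) 1 = -14$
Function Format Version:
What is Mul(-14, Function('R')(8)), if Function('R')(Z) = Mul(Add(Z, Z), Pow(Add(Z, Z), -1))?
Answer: -14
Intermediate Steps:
Function('R')(Z) = 1 (Function('R')(Z) = Mul(Mul(2, Z), Pow(Mul(2, Z), -1)) = Mul(Mul(2, Z), Mul(Rational(1, 2), Pow(Z, -1))) = 1)
Mul(-14, Function('R')(8)) = Mul(-14, 1) = -14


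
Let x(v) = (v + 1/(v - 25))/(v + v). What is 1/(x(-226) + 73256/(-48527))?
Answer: -5505485204/5558248583 ≈ -0.99051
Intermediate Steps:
x(v) = (v + 1/(-25 + v))/(2*v) (x(v) = (v + 1/(-25 + v))/((2*v)) = (v + 1/(-25 + v))*(1/(2*v)) = (v + 1/(-25 + v))/(2*v))
1/(x(-226) + 73256/(-48527)) = 1/((½)*(1 + (-226)² - 25*(-226))/(-226*(-25 - 226)) + 73256/(-48527)) = 1/((½)*(-1/226)*(1 + 51076 + 5650)/(-251) + 73256*(-1/48527)) = 1/((½)*(-1/226)*(-1/251)*56727 - 73256/48527) = 1/(56727/113452 - 73256/48527) = 1/(-5558248583/5505485204) = -5505485204/5558248583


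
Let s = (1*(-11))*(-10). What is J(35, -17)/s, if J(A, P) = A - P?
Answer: 26/55 ≈ 0.47273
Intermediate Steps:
s = 110 (s = -11*(-10) = 110)
J(35, -17)/s = (35 - 1*(-17))/110 = (35 + 17)*(1/110) = 52*(1/110) = 26/55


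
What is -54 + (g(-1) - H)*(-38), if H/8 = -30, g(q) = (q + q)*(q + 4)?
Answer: -8946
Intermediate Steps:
g(q) = 2*q*(4 + q) (g(q) = (2*q)*(4 + q) = 2*q*(4 + q))
H = -240 (H = 8*(-30) = -240)
-54 + (g(-1) - H)*(-38) = -54 + (2*(-1)*(4 - 1) - 1*(-240))*(-38) = -54 + (2*(-1)*3 + 240)*(-38) = -54 + (-6 + 240)*(-38) = -54 + 234*(-38) = -54 - 8892 = -8946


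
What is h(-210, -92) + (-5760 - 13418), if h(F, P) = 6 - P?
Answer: -19080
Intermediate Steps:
h(-210, -92) + (-5760 - 13418) = (6 - 1*(-92)) + (-5760 - 13418) = (6 + 92) - 19178 = 98 - 19178 = -19080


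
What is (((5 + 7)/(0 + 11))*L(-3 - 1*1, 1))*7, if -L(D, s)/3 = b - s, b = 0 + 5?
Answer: -1008/11 ≈ -91.636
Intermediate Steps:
b = 5
L(D, s) = -15 + 3*s (L(D, s) = -3*(5 - s) = -15 + 3*s)
(((5 + 7)/(0 + 11))*L(-3 - 1*1, 1))*7 = (((5 + 7)/(0 + 11))*(-15 + 3*1))*7 = ((12/11)*(-15 + 3))*7 = ((12*(1/11))*(-12))*7 = ((12/11)*(-12))*7 = -144/11*7 = -1008/11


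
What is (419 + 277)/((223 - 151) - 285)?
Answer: -232/71 ≈ -3.2676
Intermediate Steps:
(419 + 277)/((223 - 151) - 285) = 696/(72 - 285) = 696/(-213) = 696*(-1/213) = -232/71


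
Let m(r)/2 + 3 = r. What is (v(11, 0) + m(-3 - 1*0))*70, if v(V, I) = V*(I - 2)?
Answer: -2380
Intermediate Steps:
m(r) = -6 + 2*r
v(V, I) = V*(-2 + I)
(v(11, 0) + m(-3 - 1*0))*70 = (11*(-2 + 0) + (-6 + 2*(-3 - 1*0)))*70 = (11*(-2) + (-6 + 2*(-3 + 0)))*70 = (-22 + (-6 + 2*(-3)))*70 = (-22 + (-6 - 6))*70 = (-22 - 12)*70 = -34*70 = -2380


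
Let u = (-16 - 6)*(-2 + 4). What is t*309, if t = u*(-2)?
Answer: 27192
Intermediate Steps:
u = -44 (u = -22*2 = -44)
t = 88 (t = -44*(-2) = 88)
t*309 = 88*309 = 27192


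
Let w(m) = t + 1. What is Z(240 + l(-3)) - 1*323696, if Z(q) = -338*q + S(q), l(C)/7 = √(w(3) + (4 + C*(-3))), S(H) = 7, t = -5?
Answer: -411907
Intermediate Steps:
w(m) = -4 (w(m) = -5 + 1 = -4)
l(C) = 7*√3*√(-C) (l(C) = 7*√(-4 + (4 + C*(-3))) = 7*√(-4 + (4 - 3*C)) = 7*√(-3*C) = 7*(√3*√(-C)) = 7*√3*√(-C))
Z(q) = 7 - 338*q (Z(q) = -338*q + 7 = 7 - 338*q)
Z(240 + l(-3)) - 1*323696 = (7 - 338*(240 + 7*√3*√(-1*(-3)))) - 1*323696 = (7 - 338*(240 + 7*√3*√3)) - 323696 = (7 - 338*(240 + 21)) - 323696 = (7 - 338*261) - 323696 = (7 - 88218) - 323696 = -88211 - 323696 = -411907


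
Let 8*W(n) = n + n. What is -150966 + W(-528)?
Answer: -151098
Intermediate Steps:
W(n) = n/4 (W(n) = (n + n)/8 = (2*n)/8 = n/4)
-150966 + W(-528) = -150966 + (¼)*(-528) = -150966 - 132 = -151098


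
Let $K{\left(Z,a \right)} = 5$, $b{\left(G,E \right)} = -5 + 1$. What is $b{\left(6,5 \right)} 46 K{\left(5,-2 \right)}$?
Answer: $-920$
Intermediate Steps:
$b{\left(G,E \right)} = -4$
$b{\left(6,5 \right)} 46 K{\left(5,-2 \right)} = \left(-4\right) 46 \cdot 5 = \left(-184\right) 5 = -920$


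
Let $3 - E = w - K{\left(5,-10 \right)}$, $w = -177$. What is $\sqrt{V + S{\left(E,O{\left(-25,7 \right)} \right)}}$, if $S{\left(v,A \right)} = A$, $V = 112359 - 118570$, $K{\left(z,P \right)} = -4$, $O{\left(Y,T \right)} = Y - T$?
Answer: $i \sqrt{6243} \approx 79.013 i$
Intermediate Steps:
$E = 176$ ($E = 3 - \left(-177 - -4\right) = 3 - \left(-177 + 4\right) = 3 - -173 = 3 + 173 = 176$)
$V = -6211$
$\sqrt{V + S{\left(E,O{\left(-25,7 \right)} \right)}} = \sqrt{-6211 - 32} = \sqrt{-6243} = i \sqrt{6243}$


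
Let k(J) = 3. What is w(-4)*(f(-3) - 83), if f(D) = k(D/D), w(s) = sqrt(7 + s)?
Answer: -80*sqrt(3) ≈ -138.56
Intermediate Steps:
f(D) = 3
w(-4)*(f(-3) - 83) = sqrt(7 - 4)*(3 - 83) = sqrt(3)*(-80) = -80*sqrt(3)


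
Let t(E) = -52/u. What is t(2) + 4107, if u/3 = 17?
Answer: 209405/51 ≈ 4106.0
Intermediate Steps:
u = 51 (u = 3*17 = 51)
t(E) = -52/51
t(2) + 4107 = -52/51 + 4107 = 209405/51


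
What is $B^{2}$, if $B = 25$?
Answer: $625$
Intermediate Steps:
$B^{2} = 25^{2} = 625$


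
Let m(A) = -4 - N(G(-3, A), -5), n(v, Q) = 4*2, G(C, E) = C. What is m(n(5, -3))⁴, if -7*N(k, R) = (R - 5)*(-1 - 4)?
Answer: 234256/2401 ≈ 97.566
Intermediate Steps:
n(v, Q) = 8
N(k, R) = -25/7 + 5*R/7 (N(k, R) = -(R - 5)*(-1 - 4)/7 = -(-5 + R)*(-5)/7 = -(25 - 5*R)/7 = -25/7 + 5*R/7)
m(A) = 22/7 (m(A) = -4 - (-25/7 + (5/7)*(-5)) = -4 - (-25/7 - 25/7) = -4 - 1*(-50/7) = -4 + 50/7 = 22/7)
m(n(5, -3))⁴ = (22/7)⁴ = 234256/2401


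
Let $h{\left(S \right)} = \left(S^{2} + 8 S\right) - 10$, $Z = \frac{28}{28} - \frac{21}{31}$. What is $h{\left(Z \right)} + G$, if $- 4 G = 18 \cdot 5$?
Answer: $- \frac{57305}{1922} \approx -29.815$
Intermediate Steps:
$Z = \frac{10}{31}$ ($Z = 28 \cdot \frac{1}{28} - \frac{21}{31} = 1 - \frac{21}{31} = \frac{10}{31} \approx 0.32258$)
$h{\left(S \right)} = -10 + S^{2} + 8 S$
$G = - \frac{45}{2}$ ($G = - \frac{18 \cdot 5}{4} = \left(- \frac{1}{4}\right) 90 = - \frac{45}{2} \approx -22.5$)
$h{\left(Z \right)} + G = \left(-10 + \left(\frac{10}{31}\right)^{2} + 8 \cdot \frac{10}{31}\right) - \frac{45}{2} = \left(-10 + \frac{100}{961} + \frac{80}{31}\right) - \frac{45}{2} = - \frac{7030}{961} - \frac{45}{2} = - \frac{57305}{1922}$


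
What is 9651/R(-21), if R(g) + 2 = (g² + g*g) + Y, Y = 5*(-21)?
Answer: 9651/775 ≈ 12.453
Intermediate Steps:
Y = -105
R(g) = -107 + 2*g² (R(g) = -2 + ((g² + g*g) - 105) = -2 + ((g² + g²) - 105) = -2 + (2*g² - 105) = -2 + (-105 + 2*g²) = -107 + 2*g²)
9651/R(-21) = 9651/(-107 + 2*(-21)²) = 9651/(-107 + 2*441) = 9651/(-107 + 882) = 9651/775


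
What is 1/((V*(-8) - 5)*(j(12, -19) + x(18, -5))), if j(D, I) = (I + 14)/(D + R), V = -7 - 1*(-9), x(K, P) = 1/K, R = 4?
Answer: 48/259 ≈ 0.18533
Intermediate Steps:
V = 2 (V = -7 + 9 = 2)
j(D, I) = (14 + I)/(4 + D) (j(D, I) = (I + 14)/(D + 4) = (14 + I)/(4 + D))
1/((V*(-8) - 5)*(j(12, -19) + x(18, -5))) = 1/((2*(-8) - 5)*((14 - 19)/(4 + 12) + 1/18)) = 1/((-16 - 5)*(-5/16 + 1/18)) = 1/(-21*((1/16)*(-5) + 1/18)) = 1/(-21*(-5/16 + 1/18)) = 1/(-21*(-37/144)) = 1/(259/48) = 48/259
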